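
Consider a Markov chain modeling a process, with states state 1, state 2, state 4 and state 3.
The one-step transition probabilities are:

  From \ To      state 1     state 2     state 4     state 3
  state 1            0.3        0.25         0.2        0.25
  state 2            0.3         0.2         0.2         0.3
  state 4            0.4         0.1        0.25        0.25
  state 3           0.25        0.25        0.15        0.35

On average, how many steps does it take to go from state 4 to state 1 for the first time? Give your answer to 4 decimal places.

Let t(s) be the expected number of steps to first reach state 1 from state s, with t(state 1) = 0. Conditioning on the first step:
t(state 2) = 1 + 0.2·t(state 2) + 0.2·t(state 4) + 0.3·t(state 3)
t(state 4) = 1 + 0.1·t(state 2) + 0.25·t(state 4) + 0.25·t(state 3)
t(state 3) = 1 + 0.25·t(state 2) + 0.15·t(state 4) + 0.35·t(state 3)
Solving: t(state 2) = 3.2877, t(state 4) = 2.9315, t(state 3) = 3.4795.
Expected steps from state 4 to state 1: 2.9315.

2.9315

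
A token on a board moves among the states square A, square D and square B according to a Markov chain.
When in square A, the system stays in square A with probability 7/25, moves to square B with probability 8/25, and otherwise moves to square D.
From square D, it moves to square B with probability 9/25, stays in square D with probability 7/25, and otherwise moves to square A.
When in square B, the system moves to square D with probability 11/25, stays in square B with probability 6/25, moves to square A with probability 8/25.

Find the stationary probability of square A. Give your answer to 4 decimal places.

0.3219

Let the stationary distribution be π with π = πP and π_1 + π_2 + π_3 = 1.
π_1 = 0.28·π_1 + 0.36·π_2 + 0.32·π_3
π_2 = 0.4·π_1 + 0.28·π_2 + 0.44·π_3
Solving with the normalization constraint gives π = (0.3219, 0.3682, 0.3099).
So the stationary probability of square A is 0.3219.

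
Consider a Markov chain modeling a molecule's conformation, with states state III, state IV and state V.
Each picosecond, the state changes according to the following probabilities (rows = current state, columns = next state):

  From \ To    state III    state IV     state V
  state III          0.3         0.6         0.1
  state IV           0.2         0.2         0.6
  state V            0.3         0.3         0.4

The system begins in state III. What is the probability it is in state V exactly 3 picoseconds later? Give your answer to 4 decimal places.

0.3940

Propagate the distribution vector 3 picoseconds from state III.
After 0 picoseconds: (1.0000, 0.0000, 0.0000)
After 1 picosecond: (0.3000, 0.6000, 0.1000)
After 2 picoseconds: (0.2400, 0.3300, 0.4300)
After 3 picoseconds: (0.2670, 0.3390, 0.3940)
P(in state V after 3 picoseconds) = 0.3940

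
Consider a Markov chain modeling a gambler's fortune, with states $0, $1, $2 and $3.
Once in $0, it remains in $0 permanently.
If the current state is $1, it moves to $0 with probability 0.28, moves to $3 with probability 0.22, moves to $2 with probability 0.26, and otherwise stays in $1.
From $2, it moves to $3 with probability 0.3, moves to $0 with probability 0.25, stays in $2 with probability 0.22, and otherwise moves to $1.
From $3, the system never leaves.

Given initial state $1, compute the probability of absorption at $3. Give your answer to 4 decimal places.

0.4683

Let h(s) be the probability of absorption at $3 starting from transient state s. Then h($3) = 1 and h($0) = 0. By first-step analysis:
h($1) = 0.28·0 + 0.24·h($1) + 0.26·h($2) + 0.22·1
h($2) = 0.25·0 + 0.23·h($1) + 0.22·h($2) + 0.3·1
Solving: h($1) = 0.4683, h($2) = 0.5227.
Starting from $1, the probability is 0.4683.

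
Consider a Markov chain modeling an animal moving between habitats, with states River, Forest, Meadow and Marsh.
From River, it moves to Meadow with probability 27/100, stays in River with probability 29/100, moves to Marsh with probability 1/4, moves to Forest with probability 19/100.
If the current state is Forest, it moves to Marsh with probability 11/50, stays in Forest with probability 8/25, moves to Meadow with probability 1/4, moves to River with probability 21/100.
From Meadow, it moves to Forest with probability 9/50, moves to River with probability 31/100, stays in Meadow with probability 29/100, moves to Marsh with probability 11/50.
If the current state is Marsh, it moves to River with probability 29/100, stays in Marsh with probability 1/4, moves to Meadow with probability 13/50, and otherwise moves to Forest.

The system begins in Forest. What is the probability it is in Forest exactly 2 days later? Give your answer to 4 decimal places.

0.2313

Propagate the distribution vector 2 days from Forest.
After 0 days: (0.0000, 1.0000, 0.0000, 0.0000)
After 1 day: (0.2100, 0.3200, 0.2500, 0.2200)
After 2 days: (0.2694, 0.2313, 0.2664, 0.2329)
P(in Forest after 2 days) = 0.2313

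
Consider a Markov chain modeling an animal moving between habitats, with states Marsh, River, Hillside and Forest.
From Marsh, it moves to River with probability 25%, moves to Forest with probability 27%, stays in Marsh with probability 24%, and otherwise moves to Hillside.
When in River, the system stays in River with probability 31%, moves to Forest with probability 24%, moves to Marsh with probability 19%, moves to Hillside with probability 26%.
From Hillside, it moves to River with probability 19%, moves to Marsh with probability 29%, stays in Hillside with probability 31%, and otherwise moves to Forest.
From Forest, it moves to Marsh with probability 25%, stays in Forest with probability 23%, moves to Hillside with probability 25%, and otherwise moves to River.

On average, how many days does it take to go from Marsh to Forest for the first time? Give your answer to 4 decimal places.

4.0532

Let t(s) be the expected number of days to first reach Forest from state s, with t(Forest) = 0. Conditioning on the first day:
t(Marsh) = 1 + 0.24·t(Marsh) + 0.25·t(River) + 0.24·t(Hillside)
t(River) = 1 + 0.19·t(Marsh) + 0.31·t(River) + 0.26·t(Hillside)
t(Hillside) = 1 + 0.29·t(Marsh) + 0.19·t(River) + 0.31·t(Hillside)
Solving: t(Marsh) = 4.0532, t(River) = 4.1879, t(Hillside) = 4.3060.
Expected days from Marsh to Forest: 4.0532.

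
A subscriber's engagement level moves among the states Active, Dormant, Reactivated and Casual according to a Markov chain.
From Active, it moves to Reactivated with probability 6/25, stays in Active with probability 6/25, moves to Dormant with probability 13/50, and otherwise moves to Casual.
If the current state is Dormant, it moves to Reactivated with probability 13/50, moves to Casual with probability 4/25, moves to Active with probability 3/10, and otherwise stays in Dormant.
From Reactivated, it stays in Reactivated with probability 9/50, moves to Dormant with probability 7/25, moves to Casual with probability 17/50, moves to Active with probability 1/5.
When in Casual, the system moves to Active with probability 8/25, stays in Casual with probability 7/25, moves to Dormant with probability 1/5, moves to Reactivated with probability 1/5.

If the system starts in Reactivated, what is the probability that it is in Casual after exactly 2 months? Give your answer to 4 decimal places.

0.2532

Propagate the distribution vector 2 months from Reactivated.
After 0 months: (0.0000, 0.0000, 1.0000, 0.0000)
After 1 month: (0.2000, 0.2800, 0.1800, 0.3400)
After 2 months: (0.2768, 0.2488, 0.2212, 0.2532)
P(in Casual after 2 months) = 0.2532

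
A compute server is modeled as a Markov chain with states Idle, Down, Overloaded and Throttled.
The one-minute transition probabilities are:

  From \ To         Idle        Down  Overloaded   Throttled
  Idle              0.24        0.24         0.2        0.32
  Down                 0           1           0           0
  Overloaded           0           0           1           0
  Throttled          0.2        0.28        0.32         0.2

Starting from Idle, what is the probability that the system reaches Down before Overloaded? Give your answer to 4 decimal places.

Let h(s) be the probability of absorption at Down starting from transient state s. Then h(Down) = 1 and h(Overloaded) = 0. By first-step analysis:
h(Idle) = 0.24·h(Idle) + 0.24·1 + 0.2·0 + 0.32·h(Throttled)
h(Throttled) = 0.2·h(Idle) + 0.28·1 + 0.32·0 + 0.2·h(Throttled)
Solving: h(Idle) = 0.5176, h(Throttled) = 0.4794.
Starting from Idle, the probability is 0.5176.

0.5176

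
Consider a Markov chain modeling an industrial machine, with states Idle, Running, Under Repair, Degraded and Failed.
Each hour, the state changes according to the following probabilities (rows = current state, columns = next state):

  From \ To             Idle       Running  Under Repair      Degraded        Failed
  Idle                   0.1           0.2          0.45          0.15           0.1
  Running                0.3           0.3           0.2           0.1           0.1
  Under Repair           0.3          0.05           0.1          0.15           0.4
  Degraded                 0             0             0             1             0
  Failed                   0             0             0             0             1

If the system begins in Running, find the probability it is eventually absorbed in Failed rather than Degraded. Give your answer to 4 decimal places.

Let h(s) be the probability of absorption at Failed starting from transient state s. Then h(Failed) = 1 and h(Degraded) = 0. By first-step analysis:
h(Idle) = 0.1·h(Idle) + 0.2·h(Running) + 0.45·h(Under Repair) + 0.15·0 + 0.1·1
h(Running) = 0.3·h(Idle) + 0.3·h(Running) + 0.2·h(Under Repair) + 0.1·0 + 0.1·1
h(Under Repair) = 0.3·h(Idle) + 0.05·h(Running) + 0.1·h(Under Repair) + 0.15·0 + 0.4·1
Solving: h(Idle) = 0.5739, h(Running) = 0.5797, h(Under Repair) = 0.6679.
Starting from Running, the probability is 0.5797.

0.5797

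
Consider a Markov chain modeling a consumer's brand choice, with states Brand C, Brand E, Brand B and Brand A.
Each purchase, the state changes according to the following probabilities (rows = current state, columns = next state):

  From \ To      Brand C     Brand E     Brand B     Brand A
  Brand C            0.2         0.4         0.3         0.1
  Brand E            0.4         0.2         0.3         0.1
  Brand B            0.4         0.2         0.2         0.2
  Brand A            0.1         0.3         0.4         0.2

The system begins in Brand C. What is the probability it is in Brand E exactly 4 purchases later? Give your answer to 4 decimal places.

0.2726

Propagate the distribution vector 4 purchases from Brand C.
After 0 purchases: (1.0000, 0.0000, 0.0000, 0.0000)
After 1 purchase: (0.2000, 0.4000, 0.3000, 0.1000)
After 2 purchases: (0.3300, 0.2500, 0.2800, 0.1400)
After 3 purchases: (0.2920, 0.2800, 0.2860, 0.1420)
After 4 purchases: (0.2990, 0.2726, 0.2856, 0.1428)
P(in Brand E after 4 purchases) = 0.2726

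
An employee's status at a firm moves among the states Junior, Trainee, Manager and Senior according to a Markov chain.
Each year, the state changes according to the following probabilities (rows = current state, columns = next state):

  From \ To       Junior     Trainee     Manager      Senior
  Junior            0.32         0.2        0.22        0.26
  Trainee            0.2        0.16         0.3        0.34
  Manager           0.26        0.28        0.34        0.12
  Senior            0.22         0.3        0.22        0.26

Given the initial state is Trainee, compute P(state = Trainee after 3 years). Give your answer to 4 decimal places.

0.2345

Propagate the distribution vector 3 years from Trainee.
After 0 years: (0.0000, 1.0000, 0.0000, 0.0000)
After 1 year: (0.2000, 0.1600, 0.3000, 0.3400)
After 2 years: (0.2488, 0.2516, 0.2688, 0.2308)
After 3 years: (0.2506, 0.2345, 0.2724, 0.2425)
P(in Trainee after 3 years) = 0.2345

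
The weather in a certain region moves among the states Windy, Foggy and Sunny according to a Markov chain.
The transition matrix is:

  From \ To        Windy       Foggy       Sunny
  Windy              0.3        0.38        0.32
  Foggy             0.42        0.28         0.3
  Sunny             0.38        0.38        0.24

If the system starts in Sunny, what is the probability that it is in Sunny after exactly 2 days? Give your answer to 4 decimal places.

Sum over the intermediate state after 1 day:
P = P(Sunny→Windy)·P(Windy→Sunny) + P(Sunny→Foggy)·P(Foggy→Sunny) + P(Sunny→Sunny)·P(Sunny→Sunny)
  = 0.38×0.32 + 0.38×0.3 + 0.24×0.24
  = 0.1216 + 0.1140 + 0.0576 = 0.2932

0.2932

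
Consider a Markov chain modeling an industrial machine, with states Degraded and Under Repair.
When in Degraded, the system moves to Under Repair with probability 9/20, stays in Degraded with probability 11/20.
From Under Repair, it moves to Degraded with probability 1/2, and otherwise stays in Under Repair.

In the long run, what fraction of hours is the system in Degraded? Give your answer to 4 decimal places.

Let the stationary distribution be π with π = πP and π_1 + π_2 = 1.
π_1 = 0.55·π_1 + 0.5·π_2
Solving with the normalization constraint gives π = (0.5263, 0.4737).
So the stationary probability of Degraded is 0.5263.

0.5263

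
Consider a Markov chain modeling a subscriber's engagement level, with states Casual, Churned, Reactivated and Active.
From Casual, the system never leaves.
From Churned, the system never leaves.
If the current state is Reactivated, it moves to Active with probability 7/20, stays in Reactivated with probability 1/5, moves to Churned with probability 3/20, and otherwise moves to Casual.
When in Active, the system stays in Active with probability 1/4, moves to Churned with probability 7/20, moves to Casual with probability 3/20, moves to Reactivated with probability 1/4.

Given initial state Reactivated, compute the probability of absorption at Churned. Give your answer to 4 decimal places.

0.4585

Let h(s) be the probability of absorption at Churned starting from transient state s. Then h(Churned) = 1 and h(Casual) = 0. By first-step analysis:
h(Reactivated) = 0.3·0 + 0.15·1 + 0.2·h(Reactivated) + 0.35·h(Active)
h(Active) = 0.15·0 + 0.35·1 + 0.25·h(Reactivated) + 0.25·h(Active)
Solving: h(Reactivated) = 0.4585, h(Active) = 0.6195.
Starting from Reactivated, the probability is 0.4585.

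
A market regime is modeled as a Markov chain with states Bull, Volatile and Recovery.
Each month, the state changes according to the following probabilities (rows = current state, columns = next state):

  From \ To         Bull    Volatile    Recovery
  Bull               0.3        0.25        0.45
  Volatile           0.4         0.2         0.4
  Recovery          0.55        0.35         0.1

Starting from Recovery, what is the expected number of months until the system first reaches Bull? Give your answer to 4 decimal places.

1.9828

Let t(s) be the expected number of months to first reach Bull from state s, with t(Bull) = 0. Conditioning on the first month:
t(Volatile) = 1 + 0.2·t(Volatile) + 0.4·t(Recovery)
t(Recovery) = 1 + 0.35·t(Volatile) + 0.1·t(Recovery)
Solving: t(Volatile) = 2.2414, t(Recovery) = 1.9828.
Expected months from Recovery to Bull: 1.9828.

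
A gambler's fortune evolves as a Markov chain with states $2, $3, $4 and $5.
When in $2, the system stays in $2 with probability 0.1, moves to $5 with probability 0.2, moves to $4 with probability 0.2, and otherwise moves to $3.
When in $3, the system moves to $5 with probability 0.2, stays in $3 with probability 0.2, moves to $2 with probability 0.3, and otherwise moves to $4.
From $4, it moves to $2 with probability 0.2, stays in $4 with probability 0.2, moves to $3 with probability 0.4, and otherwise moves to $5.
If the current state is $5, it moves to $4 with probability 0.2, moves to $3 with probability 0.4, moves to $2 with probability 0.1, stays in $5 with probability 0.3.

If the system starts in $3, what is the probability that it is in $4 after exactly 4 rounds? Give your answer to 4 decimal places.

Propagate the distribution vector 4 rounds from $3.
After 0 rounds: (0.0000, 1.0000, 0.0000, 0.0000)
After 1 round: (0.3000, 0.2000, 0.3000, 0.2000)
After 2 rounds: (0.1700, 0.3900, 0.2200, 0.2200)
After 3 rounds: (0.2000, 0.3390, 0.2390, 0.2220)
After 4 rounds: (0.1917, 0.3522, 0.2339, 0.2222)
P(in $4 after 4 rounds) = 0.2339

0.2339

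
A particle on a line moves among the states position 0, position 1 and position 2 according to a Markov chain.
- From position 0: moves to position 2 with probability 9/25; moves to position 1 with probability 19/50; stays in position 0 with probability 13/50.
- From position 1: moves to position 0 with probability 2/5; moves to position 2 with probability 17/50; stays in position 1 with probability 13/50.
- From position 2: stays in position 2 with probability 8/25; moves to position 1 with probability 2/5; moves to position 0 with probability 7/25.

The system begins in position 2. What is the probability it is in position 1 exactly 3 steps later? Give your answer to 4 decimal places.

Propagate the distribution vector 3 steps from position 2.
After 0 steps: (0.0000, 0.0000, 1.0000)
After 1 step: (0.2800, 0.4000, 0.3200)
After 2 steps: (0.3224, 0.3384, 0.3392)
After 3 steps: (0.3142, 0.3462, 0.3397)
P(in position 1 after 3 steps) = 0.3462

0.3462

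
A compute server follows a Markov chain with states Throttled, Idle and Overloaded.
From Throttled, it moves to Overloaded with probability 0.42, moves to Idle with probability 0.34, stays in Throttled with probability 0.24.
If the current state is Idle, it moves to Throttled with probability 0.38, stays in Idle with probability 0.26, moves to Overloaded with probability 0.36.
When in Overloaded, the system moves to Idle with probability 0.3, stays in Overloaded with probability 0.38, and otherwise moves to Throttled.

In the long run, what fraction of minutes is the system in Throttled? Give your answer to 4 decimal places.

Let the stationary distribution be π with π = πP and π_1 + π_2 + π_3 = 1.
π_1 = 0.24·π_1 + 0.38·π_2 + 0.32·π_3
π_2 = 0.34·π_1 + 0.26·π_2 + 0.3·π_3
Solving with the normalization constraint gives π = (0.3130, 0.3005, 0.3865).
So the stationary probability of Throttled is 0.3130.

0.3130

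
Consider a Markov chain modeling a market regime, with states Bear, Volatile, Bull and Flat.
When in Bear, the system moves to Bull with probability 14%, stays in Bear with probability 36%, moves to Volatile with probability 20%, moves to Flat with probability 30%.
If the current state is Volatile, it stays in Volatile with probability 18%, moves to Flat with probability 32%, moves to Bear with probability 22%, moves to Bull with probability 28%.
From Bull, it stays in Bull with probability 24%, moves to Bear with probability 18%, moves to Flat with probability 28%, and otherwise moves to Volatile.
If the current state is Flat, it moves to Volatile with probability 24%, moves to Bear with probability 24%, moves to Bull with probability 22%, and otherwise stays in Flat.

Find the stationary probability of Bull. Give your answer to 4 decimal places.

Let the stationary distribution be π with π = πP and π_1 + π_2 + π_3 + π_4 = 1.
π_1 = 0.36·π_1 + 0.22·π_2 + 0.18·π_3 + 0.24·π_4
π_2 = 0.2·π_1 + 0.18·π_2 + 0.3·π_3 + 0.24·π_4
π_3 = 0.14·π_1 + 0.28·π_2 + 0.24·π_3 + 0.22·π_4
Solving with the normalization constraint gives π = (0.2527, 0.2292, 0.2179, 0.3002).
So the stationary probability of Bull is 0.2179.

0.2179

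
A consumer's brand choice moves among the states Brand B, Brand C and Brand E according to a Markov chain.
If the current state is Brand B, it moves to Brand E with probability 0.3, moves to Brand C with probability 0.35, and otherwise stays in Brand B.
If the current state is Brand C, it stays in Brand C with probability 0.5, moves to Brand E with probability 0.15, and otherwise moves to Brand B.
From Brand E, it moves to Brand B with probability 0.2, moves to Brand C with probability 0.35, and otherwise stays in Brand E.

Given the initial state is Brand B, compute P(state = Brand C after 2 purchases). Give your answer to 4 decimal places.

Sum over the intermediate state after 1 purchase:
P = P(Brand B→Brand B)·P(Brand B→Brand C) + P(Brand B→Brand C)·P(Brand C→Brand C) + P(Brand B→Brand E)·P(Brand E→Brand C)
  = 0.35×0.35 + 0.35×0.5 + 0.3×0.35
  = 0.1225 + 0.1750 + 0.1050 = 0.4025

0.4025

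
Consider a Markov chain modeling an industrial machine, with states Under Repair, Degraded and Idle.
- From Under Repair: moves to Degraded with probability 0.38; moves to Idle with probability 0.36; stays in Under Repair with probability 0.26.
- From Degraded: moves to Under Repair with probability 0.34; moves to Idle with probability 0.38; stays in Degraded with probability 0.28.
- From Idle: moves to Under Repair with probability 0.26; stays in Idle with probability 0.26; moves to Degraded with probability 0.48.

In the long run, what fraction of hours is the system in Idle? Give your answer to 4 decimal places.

0.3341

Let the stationary distribution be π with π = πP and π_1 + π_2 + π_3 = 1.
π_1 = 0.26·π_1 + 0.34·π_2 + 0.26·π_3
π_2 = 0.38·π_1 + 0.28·π_2 + 0.48·π_3
Solving with the normalization constraint gives π = (0.2901, 0.3758, 0.3341).
So the stationary probability of Idle is 0.3341.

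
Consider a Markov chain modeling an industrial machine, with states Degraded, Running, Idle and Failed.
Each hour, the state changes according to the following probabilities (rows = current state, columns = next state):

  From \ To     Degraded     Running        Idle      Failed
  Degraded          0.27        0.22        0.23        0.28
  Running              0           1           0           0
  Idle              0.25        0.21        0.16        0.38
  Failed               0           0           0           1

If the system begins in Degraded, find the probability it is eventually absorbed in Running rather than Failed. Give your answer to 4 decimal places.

Let h(s) be the probability of absorption at Running starting from transient state s. Then h(Running) = 1 and h(Failed) = 0. By first-step analysis:
h(Degraded) = 0.27·h(Degraded) + 0.22·1 + 0.23·h(Idle) + 0.28·0
h(Idle) = 0.25·h(Degraded) + 0.21·1 + 0.16·h(Idle) + 0.38·0
Solving: h(Degraded) = 0.4195, h(Idle) = 0.3748.
Starting from Degraded, the probability is 0.4195.

0.4195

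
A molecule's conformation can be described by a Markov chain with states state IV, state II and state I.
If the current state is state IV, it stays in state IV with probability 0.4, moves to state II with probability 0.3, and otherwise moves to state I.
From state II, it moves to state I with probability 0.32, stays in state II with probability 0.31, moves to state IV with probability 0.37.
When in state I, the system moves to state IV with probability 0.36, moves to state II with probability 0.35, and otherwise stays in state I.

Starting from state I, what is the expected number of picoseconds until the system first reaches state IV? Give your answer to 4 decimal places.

2.7521

Let t(s) be the expected number of picoseconds to first reach state IV from state s, with t(state IV) = 0. Conditioning on the first picosecond:
t(state II) = 1 + 0.31·t(state II) + 0.32·t(state I)
t(state I) = 1 + 0.35·t(state II) + 0.29·t(state I)
Solving: t(state II) = 2.7256, t(state I) = 2.7521.
Expected picoseconds from state I to state IV: 2.7521.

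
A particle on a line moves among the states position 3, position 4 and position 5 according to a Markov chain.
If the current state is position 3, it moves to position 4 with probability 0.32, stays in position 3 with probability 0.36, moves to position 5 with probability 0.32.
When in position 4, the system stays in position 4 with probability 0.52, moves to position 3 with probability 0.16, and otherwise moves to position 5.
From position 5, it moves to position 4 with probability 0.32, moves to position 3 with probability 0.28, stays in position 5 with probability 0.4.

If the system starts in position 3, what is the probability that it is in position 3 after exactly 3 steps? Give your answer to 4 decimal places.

Propagate the distribution vector 3 steps from position 3.
After 0 steps: (1.0000, 0.0000, 0.0000)
After 1 step: (0.3600, 0.3200, 0.3200)
After 2 steps: (0.2704, 0.3840, 0.3456)
After 3 steps: (0.2556, 0.3968, 0.3476)
P(in position 3 after 3 steps) = 0.2556

0.2556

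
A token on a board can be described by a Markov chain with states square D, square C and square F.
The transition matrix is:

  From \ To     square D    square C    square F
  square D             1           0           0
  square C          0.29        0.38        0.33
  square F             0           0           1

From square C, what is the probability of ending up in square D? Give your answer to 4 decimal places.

Let h(s) be the probability of absorption at square D starting from transient state s. Then h(square D) = 1 and h(square F) = 0. By first-step analysis:
h(square C) = 0.29·1 + 0.38·h(square C) + 0.33·0
Solving: h(square C) = 0.4677.
Starting from square C, the probability is 0.4677.

0.4677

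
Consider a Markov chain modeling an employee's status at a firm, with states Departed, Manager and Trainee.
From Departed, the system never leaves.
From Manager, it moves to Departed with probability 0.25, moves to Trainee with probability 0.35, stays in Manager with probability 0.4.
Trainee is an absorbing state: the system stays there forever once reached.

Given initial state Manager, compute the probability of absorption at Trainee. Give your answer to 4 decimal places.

Let h(s) be the probability of absorption at Trainee starting from transient state s. Then h(Trainee) = 1 and h(Departed) = 0. By first-step analysis:
h(Manager) = 0.25·0 + 0.4·h(Manager) + 0.35·1
Solving: h(Manager) = 0.5833.
Starting from Manager, the probability is 0.5833.

0.5833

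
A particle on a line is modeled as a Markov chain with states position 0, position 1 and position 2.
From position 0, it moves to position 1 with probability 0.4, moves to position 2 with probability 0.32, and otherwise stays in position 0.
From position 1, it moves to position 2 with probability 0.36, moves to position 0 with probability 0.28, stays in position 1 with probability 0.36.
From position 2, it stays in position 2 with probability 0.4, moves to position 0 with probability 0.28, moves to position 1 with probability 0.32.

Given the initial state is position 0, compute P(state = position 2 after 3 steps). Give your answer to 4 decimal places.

0.3633

Propagate the distribution vector 3 steps from position 0.
After 0 steps: (1.0000, 0.0000, 0.0000)
After 1 step: (0.2800, 0.4000, 0.3200)
After 2 steps: (0.2800, 0.3584, 0.3616)
After 3 steps: (0.2800, 0.3567, 0.3633)
P(in position 2 after 3 steps) = 0.3633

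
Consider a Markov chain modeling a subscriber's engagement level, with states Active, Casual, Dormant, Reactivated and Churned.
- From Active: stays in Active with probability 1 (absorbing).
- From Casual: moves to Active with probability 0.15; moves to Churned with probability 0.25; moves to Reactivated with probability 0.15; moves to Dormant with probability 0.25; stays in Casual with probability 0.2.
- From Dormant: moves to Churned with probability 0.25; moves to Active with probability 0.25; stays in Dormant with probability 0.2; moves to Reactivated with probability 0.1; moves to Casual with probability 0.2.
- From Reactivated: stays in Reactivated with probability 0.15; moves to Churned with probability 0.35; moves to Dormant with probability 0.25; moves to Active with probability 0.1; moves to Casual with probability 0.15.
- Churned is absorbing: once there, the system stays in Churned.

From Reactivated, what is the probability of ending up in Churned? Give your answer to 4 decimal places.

Let h(s) be the probability of absorption at Churned starting from transient state s. Then h(Churned) = 1 and h(Active) = 0. By first-step analysis:
h(Casual) = 0.15·0 + 0.2·h(Casual) + 0.25·h(Dormant) + 0.15·h(Reactivated) + 0.25·1
h(Dormant) = 0.25·0 + 0.2·h(Casual) + 0.2·h(Dormant) + 0.1·h(Reactivated) + 0.25·1
h(Reactivated) = 0.1·0 + 0.15·h(Casual) + 0.25·h(Dormant) + 0.15·h(Reactivated) + 0.35·1
Solving: h(Casual) = 0.6125, h(Dormant) = 0.5509, h(Reactivated) = 0.6819.
Starting from Reactivated, the probability is 0.6819.

0.6819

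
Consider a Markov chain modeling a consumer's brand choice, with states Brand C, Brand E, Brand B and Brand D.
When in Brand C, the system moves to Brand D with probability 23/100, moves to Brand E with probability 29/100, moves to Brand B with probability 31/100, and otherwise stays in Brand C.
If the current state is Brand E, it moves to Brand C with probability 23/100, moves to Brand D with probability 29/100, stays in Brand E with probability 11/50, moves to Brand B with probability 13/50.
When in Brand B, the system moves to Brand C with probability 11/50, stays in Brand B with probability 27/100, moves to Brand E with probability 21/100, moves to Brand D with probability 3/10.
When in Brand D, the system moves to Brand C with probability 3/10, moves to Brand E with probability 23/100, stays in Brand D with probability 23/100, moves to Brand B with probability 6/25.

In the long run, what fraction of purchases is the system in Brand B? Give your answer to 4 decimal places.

Let the stationary distribution be π with π = πP and π_1 + π_2 + π_3 + π_4 = 1.
π_1 = 0.17·π_1 + 0.23·π_2 + 0.22·π_3 + 0.3·π_4
π_2 = 0.29·π_1 + 0.22·π_2 + 0.21·π_3 + 0.23·π_4
π_3 = 0.31·π_1 + 0.26·π_2 + 0.27·π_3 + 0.24·π_4
Solving with the normalization constraint gives π = (0.2318, 0.2362, 0.2690, 0.2630).
So the stationary probability of Brand B is 0.2690.

0.2690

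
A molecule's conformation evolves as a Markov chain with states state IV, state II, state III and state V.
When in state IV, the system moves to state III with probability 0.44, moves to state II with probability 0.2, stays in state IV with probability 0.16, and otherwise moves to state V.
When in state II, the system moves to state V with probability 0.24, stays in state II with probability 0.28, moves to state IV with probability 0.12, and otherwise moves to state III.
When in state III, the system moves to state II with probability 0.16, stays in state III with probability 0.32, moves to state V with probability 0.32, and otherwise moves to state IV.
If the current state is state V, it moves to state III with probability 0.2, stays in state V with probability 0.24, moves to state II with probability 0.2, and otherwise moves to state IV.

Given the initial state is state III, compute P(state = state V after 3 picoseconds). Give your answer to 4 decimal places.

Propagate the distribution vector 3 picoseconds from state III.
After 0 picoseconds: (0.0000, 0.0000, 1.0000, 0.0000)
After 1 picosecond: (0.2000, 0.1600, 0.3200, 0.3200)
After 2 picoseconds: (0.2304, 0.2000, 0.3120, 0.2576)
After 3 picoseconds: (0.2160, 0.2035, 0.3247, 0.2557)
P(in state V after 3 picoseconds) = 0.2557

0.2557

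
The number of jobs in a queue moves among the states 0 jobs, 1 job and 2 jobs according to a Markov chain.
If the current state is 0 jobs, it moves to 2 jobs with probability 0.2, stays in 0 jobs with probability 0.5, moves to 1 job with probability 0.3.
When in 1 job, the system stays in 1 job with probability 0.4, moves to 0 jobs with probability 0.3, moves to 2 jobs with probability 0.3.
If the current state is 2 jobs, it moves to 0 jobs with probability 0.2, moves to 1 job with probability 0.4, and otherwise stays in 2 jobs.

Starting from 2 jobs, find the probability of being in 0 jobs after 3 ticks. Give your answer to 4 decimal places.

Propagate the distribution vector 3 ticks from 2 jobs.
After 0 ticks: (0.0000, 0.0000, 1.0000)
After 1 tick: (0.2000, 0.4000, 0.4000)
After 2 ticks: (0.3000, 0.3800, 0.3200)
After 3 ticks: (0.3280, 0.3700, 0.3020)
P(in 0 jobs after 3 ticks) = 0.3280

0.3280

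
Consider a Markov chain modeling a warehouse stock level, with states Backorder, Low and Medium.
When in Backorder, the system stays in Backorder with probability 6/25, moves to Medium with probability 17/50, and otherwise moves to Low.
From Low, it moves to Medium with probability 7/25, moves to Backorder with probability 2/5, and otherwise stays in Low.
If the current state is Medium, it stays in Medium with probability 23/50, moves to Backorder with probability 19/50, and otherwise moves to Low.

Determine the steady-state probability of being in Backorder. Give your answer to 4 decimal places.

Let the stationary distribution be π with π = πP and π_1 + π_2 + π_3 = 1.
π_1 = 0.24·π_1 + 0.4·π_2 + 0.38·π_3
π_2 = 0.42·π_1 + 0.32·π_2 + 0.16·π_3
Solving with the normalization constraint gives π = (0.3385, 0.2953, 0.3662).
So the stationary probability of Backorder is 0.3385.

0.3385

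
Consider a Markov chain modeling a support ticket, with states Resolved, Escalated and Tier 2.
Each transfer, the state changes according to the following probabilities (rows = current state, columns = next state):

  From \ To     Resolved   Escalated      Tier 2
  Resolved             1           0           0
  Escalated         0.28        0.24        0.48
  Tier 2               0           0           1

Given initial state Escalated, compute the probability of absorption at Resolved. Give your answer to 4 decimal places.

0.3684

Let h(s) be the probability of absorption at Resolved starting from transient state s. Then h(Resolved) = 1 and h(Tier 2) = 0. By first-step analysis:
h(Escalated) = 0.28·1 + 0.24·h(Escalated) + 0.48·0
Solving: h(Escalated) = 0.3684.
Starting from Escalated, the probability is 0.3684.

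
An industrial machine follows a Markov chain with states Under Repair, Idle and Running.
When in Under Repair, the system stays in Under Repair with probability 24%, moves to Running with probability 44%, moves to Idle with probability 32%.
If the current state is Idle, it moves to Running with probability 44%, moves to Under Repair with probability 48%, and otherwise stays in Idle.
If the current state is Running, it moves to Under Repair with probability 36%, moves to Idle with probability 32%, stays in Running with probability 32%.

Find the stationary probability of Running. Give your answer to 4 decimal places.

0.3929

Let the stationary distribution be π with π = πP and π_1 + π_2 + π_3 = 1.
π_1 = 0.24·π_1 + 0.48·π_2 + 0.36·π_3
π_2 = 0.32·π_1 + 0.08·π_2 + 0.32·π_3
Solving with the normalization constraint gives π = (0.3491, 0.2581, 0.3929).
So the stationary probability of Running is 0.3929.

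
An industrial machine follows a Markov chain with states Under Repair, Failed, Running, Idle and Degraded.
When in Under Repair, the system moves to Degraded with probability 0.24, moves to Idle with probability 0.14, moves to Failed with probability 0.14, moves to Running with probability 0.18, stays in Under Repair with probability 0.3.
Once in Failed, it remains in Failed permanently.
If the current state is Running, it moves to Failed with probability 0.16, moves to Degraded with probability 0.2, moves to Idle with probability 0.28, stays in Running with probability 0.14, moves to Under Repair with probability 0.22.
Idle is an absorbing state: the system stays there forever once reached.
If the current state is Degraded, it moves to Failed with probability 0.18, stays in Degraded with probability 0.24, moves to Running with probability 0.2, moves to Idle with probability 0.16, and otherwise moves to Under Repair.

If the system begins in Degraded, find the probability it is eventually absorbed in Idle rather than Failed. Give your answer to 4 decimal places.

0.5154

Let h(s) be the probability of absorption at Idle starting from transient state s. Then h(Idle) = 1 and h(Failed) = 0. By first-step analysis:
h(Under Repair) = 0.3·h(Under Repair) + 0.14·0 + 0.18·h(Running) + 0.14·1 + 0.24·h(Degraded)
h(Running) = 0.22·h(Under Repair) + 0.16·0 + 0.14·h(Running) + 0.28·1 + 0.2·h(Degraded)
h(Degraded) = 0.22·h(Under Repair) + 0.18·0 + 0.2·h(Running) + 0.16·1 + 0.24·h(Degraded)
Solving: h(Under Repair) = 0.5258, h(Running) = 0.5799, h(Degraded) = 0.5154.
Starting from Degraded, the probability is 0.5154.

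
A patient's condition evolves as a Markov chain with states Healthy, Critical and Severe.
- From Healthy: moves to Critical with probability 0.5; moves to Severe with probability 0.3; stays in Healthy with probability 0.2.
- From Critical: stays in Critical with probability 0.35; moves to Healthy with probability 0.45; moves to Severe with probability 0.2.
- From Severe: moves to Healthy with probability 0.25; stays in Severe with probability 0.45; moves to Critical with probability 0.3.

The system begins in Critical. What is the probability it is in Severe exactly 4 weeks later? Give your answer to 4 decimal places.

0.3075

Propagate the distribution vector 4 weeks from Critical.
After 0 weeks: (0.0000, 1.0000, 0.0000)
After 1 week: (0.4500, 0.3500, 0.2000)
After 2 weeks: (0.2975, 0.4075, 0.2950)
After 3 weeks: (0.3166, 0.3799, 0.3035)
After 4 weeks: (0.3101, 0.3823, 0.3075)
P(in Severe after 4 weeks) = 0.3075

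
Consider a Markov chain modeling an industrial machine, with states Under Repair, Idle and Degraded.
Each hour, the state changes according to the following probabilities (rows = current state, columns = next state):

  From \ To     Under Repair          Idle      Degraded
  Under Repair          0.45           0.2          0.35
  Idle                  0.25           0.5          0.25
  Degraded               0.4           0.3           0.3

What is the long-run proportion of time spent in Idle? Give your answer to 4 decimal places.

0.3289

Let the stationary distribution be π with π = πP and π_1 + π_2 + π_3 = 1.
π_1 = 0.45·π_1 + 0.25·π_2 + 0.4·π_3
π_2 = 0.2·π_1 + 0.5·π_2 + 0.3·π_3
Solving with the normalization constraint gives π = (0.3691, 0.3289, 0.3020).
So the stationary probability of Idle is 0.3289.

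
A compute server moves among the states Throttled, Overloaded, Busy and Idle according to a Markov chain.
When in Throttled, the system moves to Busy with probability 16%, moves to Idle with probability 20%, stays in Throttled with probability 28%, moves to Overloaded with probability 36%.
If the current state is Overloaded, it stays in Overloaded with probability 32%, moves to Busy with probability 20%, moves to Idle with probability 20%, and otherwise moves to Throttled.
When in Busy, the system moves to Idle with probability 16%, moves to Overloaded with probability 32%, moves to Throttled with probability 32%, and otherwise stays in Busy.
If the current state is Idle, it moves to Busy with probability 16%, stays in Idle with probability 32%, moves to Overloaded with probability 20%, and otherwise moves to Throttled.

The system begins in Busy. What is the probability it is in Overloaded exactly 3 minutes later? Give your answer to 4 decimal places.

0.3064

Propagate the distribution vector 3 minutes from Busy.
After 0 minutes: (0.0000, 0.0000, 1.0000, 0.0000)
After 1 minute: (0.3200, 0.3200, 0.2000, 0.1600)
After 2 minutes: (0.2944, 0.3136, 0.1808, 0.2112)
After 3 minutes: (0.2957, 0.3064, 0.1798, 0.2181)
P(in Overloaded after 3 minutes) = 0.3064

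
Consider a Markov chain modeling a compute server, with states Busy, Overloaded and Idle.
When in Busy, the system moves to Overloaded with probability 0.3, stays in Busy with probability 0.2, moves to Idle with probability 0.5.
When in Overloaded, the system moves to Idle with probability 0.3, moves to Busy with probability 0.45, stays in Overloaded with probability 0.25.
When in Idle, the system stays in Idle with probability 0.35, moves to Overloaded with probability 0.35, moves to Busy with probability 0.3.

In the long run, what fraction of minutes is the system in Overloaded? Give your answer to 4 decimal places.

Let the stationary distribution be π with π = πP and π_1 + π_2 + π_3 = 1.
π_1 = 0.2·π_1 + 0.45·π_2 + 0.3·π_3
π_2 = 0.3·π_1 + 0.25·π_2 + 0.35·π_3
Solving with the normalization constraint gives π = (0.3142, 0.3039, 0.3819).
So the stationary probability of Overloaded is 0.3039.

0.3039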